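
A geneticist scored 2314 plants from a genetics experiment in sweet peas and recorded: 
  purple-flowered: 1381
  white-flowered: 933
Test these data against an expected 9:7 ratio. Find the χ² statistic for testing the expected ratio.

Under the 9:7 hypothesis (Σ ratio = 16, N = 2314):
  purple-flowered: 2314 × 9/16 = 1301.625
  white-flowered: 2314 × 7/16 = 1012.375
χ² = Σ (O − E)² / E
  purple-flowered: (1381 − 1301.625)² / 1301.625 = 4.8404
  white-flowered: (933 − 1012.375)² / 1012.375 = 6.2234
χ² = 4.8404 + 6.2234 = 11.0638 ≈ 11.064

11.064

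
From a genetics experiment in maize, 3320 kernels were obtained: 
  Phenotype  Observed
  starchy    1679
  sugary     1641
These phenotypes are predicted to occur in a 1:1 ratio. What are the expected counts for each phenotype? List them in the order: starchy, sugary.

1660, 1660

Total ratio parts = 2. Expected numbers out of 3320:
  starchy: 3320 × 1/2 = 1660
  sugary: 3320 × 1/2 = 1660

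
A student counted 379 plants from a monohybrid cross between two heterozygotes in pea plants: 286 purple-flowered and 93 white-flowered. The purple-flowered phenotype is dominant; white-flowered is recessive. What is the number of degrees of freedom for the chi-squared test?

For a monohybrid cross between heterozygotes with complete dominance, the expected phenotypic ratio is 3:1.
A goodness-of-fit test with 2 phenotype classes has df = 2 − 1 = 1.

1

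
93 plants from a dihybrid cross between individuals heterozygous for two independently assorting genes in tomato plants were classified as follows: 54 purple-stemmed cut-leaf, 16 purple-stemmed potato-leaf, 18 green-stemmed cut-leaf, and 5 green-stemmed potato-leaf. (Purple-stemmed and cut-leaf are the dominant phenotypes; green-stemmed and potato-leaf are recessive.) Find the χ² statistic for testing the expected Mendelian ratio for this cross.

0.305

A dihybrid F₂ with independent assortment and complete dominance at both loci gives a 9:3:3:1 phenotypic ratio.
Total ratio parts = 16. Expected numbers out of 93:
  purple-stemmed cut-leaf: 93 × 9/16 = 52.3125
  purple-stemmed potato-leaf: 93 × 3/16 = 17.4375
  green-stemmed cut-leaf: 93 × 3/16 = 17.4375
  green-stemmed potato-leaf: 93 × 1/16 = 5.8125
χ² = Σ (O − E)² / E
  purple-stemmed cut-leaf: (54 − 52.3125)² / 52.3125 = 0.0544
  purple-stemmed potato-leaf: (16 − 17.4375)² / 17.4375 = 0.1185
  green-stemmed cut-leaf: (18 − 17.4375)² / 17.4375 = 0.0181
  green-stemmed potato-leaf: (5 − 5.8125)² / 5.8125 = 0.1136
χ² = 0.0544 + 0.1185 + 0.0181 + 0.1136 = 0.3046 ≈ 0.305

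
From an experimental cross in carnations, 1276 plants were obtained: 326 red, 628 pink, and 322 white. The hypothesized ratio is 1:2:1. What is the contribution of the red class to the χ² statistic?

0.154

Under the 1:2:1 hypothesis (Σ ratio = 4, N = 1276):
  red: 1276 × 1/4 = 319
  pink: 1276 × 2/4 = 638
  white: 1276 × 1/4 = 319
Contribution of red: (326 − 319)² / 319 = 0.1536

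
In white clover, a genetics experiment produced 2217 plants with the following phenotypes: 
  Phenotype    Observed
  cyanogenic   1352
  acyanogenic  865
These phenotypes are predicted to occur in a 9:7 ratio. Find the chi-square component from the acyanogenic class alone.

The 9:7 ratio has 16 parts, so with N = 2217 the expected counts are:
  cyanogenic: 2217 × 9/16 = 1247.0625
  acyanogenic: 2217 × 7/16 = 969.9375
Contribution of acyanogenic: (865 − 969.9375)² / 969.9375 = 11.3532

11.353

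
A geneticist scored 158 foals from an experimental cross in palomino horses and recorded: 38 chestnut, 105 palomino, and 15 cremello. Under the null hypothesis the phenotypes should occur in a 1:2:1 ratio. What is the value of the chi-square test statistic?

23.810

Total ratio parts = 4. Expected numbers out of 158:
  chestnut: 158 × 1/4 = 39.5
  palomino: 158 × 2/4 = 79
  cremello: 158 × 1/4 = 39.5
χ² = Σ (O − E)² / E
  chestnut: (38 − 39.5)² / 39.5 = 0.0570
  palomino: (105 − 79)² / 79 = 8.5570
  cremello: (15 − 39.5)² / 39.5 = 15.1962
χ² = 0.0570 + 8.5570 + 15.1962 = 23.8102 ≈ 23.810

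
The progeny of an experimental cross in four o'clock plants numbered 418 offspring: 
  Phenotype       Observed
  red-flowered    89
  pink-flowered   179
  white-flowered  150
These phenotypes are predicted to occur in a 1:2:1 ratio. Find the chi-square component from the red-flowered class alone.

2.299

Total ratio parts = 4. Expected numbers out of 418:
  red-flowered: 418 × 1/4 = 104.5
  pink-flowered: 418 × 2/4 = 209
  white-flowered: 418 × 1/4 = 104.5
Contribution of red-flowered: (89 − 104.5)² / 104.5 = 2.2990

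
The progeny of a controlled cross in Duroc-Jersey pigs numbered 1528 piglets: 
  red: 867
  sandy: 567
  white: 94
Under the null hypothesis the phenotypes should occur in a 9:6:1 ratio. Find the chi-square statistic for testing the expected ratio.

0.152

Under the 9:6:1 hypothesis (Σ ratio = 16, N = 1528):
  red: 1528 × 9/16 = 859.5
  sandy: 1528 × 6/16 = 573
  white: 1528 × 1/16 = 95.5
χ² = Σ (O − E)² / E
  red: (867 − 859.5)² / 859.5 = 0.0654
  sandy: (567 − 573)² / 573 = 0.0628
  white: (94 − 95.5)² / 95.5 = 0.0236
χ² = 0.0654 + 0.0628 + 0.0236 = 0.1518 ≈ 0.152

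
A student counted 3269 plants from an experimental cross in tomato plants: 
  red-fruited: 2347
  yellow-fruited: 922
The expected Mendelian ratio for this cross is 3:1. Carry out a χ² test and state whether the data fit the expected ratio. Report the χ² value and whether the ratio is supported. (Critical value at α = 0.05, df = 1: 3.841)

The 3:1 ratio has 4 parts, so with N = 3269 the expected counts are:
  red-fruited: 3269 × 3/4 = 2451.75
  yellow-fruited: 3269 × 1/4 = 817.25
χ² = Σ (O − E)² / E
  red-fruited: (2347 − 2451.75)² / 2451.75 = 4.4754
  yellow-fruited: (922 − 817.25)² / 817.25 = 13.4262
χ² = 4.4754 + 13.4262 = 17.9016 ≈ 17.902
Degrees of freedom = 2 − 1 = 1; critical value at α = 0.05 is 3.841.
Since 17.902 > 3.841, we reject the null hypothesis — the data do not fit the 3:1 ratio.

17.902; not consistent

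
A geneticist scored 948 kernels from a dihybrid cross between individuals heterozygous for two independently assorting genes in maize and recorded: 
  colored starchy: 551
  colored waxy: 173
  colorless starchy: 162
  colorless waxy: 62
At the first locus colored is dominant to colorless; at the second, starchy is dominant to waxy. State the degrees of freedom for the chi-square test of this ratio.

3

A dihybrid F₂ with independent assortment and complete dominance at both loci gives a 9:3:3:1 phenotypic ratio.
A goodness-of-fit test with 4 phenotype classes has df = 4 − 1 = 3.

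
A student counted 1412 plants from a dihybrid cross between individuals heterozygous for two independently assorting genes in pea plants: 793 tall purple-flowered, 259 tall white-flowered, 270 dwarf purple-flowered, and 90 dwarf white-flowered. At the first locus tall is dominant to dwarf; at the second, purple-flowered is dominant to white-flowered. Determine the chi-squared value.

A dihybrid F₂ with independent assortment and complete dominance at both loci gives a 9:3:3:1 phenotypic ratio.
Expected counts for N = 1412 under a 9:3:3:1 ratio (total parts = 16):
  tall purple-flowered: 1412 × 9/16 = 794.25
  tall white-flowered: 1412 × 3/16 = 264.75
  dwarf purple-flowered: 1412 × 3/16 = 264.75
  dwarf white-flowered: 1412 × 1/16 = 88.25
χ² = Σ (O − E)² / E
  tall purple-flowered: (793 − 794.25)² / 794.25 = 0.0020
  tall white-flowered: (259 − 264.75)² / 264.75 = 0.1249
  dwarf purple-flowered: (270 − 264.75)² / 264.75 = 0.1041
  dwarf white-flowered: (90 − 88.25)² / 88.25 = 0.0347
χ² = 0.0020 + 0.1249 + 0.1041 + 0.0347 = 0.2657 ≈ 0.266

0.266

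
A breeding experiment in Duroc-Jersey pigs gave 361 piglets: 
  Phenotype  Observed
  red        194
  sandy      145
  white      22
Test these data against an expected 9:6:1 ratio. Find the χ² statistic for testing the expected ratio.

Expected counts for N = 361 under a 9:6:1 ratio (total parts = 16):
  red: 361 × 9/16 = 203.0625
  sandy: 361 × 6/16 = 135.375
  white: 361 × 1/16 = 22.5625
χ² = Σ (O − E)² / E
  red: (194 − 203.0625)² / 203.0625 = 0.4045
  sandy: (145 − 135.375)² / 135.375 = 0.6843
  white: (22 − 22.5625)² / 22.5625 = 0.0140
χ² = 0.4045 + 0.6843 + 0.0140 = 1.1028 ≈ 1.103

1.103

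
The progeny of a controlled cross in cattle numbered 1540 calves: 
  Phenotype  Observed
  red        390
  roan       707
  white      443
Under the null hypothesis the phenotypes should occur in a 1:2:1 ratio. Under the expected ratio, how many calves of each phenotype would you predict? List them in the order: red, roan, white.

Under the 1:2:1 hypothesis (Σ ratio = 4, N = 1540):
  red: 1540 × 1/4 = 385
  roan: 1540 × 2/4 = 770
  white: 1540 × 1/4 = 385

385, 770, 385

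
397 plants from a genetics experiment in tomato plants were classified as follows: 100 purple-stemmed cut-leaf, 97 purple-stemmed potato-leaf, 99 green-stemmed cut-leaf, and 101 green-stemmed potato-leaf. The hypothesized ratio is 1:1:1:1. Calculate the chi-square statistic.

0.088

The 1:1:1:1 ratio has 4 parts, so with N = 397 the expected counts are:
  purple-stemmed cut-leaf: 397 × 1/4 = 99.25
  purple-stemmed potato-leaf: 397 × 1/4 = 99.25
  green-stemmed cut-leaf: 397 × 1/4 = 99.25
  green-stemmed potato-leaf: 397 × 1/4 = 99.25
χ² = Σ (O − E)² / E
  purple-stemmed cut-leaf: (100 − 99.25)² / 99.25 = 0.0057
  purple-stemmed potato-leaf: (97 − 99.25)² / 99.25 = 0.0510
  green-stemmed cut-leaf: (99 − 99.25)² / 99.25 = 0.0006
  green-stemmed potato-leaf: (101 − 99.25)² / 99.25 = 0.0309
χ² = 0.0057 + 0.0510 + 0.0006 + 0.0309 = 0.0882 ≈ 0.088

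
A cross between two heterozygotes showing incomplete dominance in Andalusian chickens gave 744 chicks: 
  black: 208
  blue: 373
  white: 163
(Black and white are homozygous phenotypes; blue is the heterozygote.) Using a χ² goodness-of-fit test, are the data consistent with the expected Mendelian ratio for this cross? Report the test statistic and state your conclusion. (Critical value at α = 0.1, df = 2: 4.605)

5.449; not consistent

With incomplete dominance, a heterozygote × heterozygote cross gives a 1:2:1 phenotypic ratio.
Total ratio parts = 4. Expected numbers out of 744:
  black: 744 × 1/4 = 186
  blue: 744 × 2/4 = 372
  white: 744 × 1/4 = 186
χ² = Σ (O − E)² / E
  black: (208 − 186)² / 186 = 2.6022
  blue: (373 − 372)² / 372 = 0.0027
  white: (163 − 186)² / 186 = 2.8441
χ² = 2.6022 + 0.0027 + 2.8441 = 5.449
Degrees of freedom = 3 − 1 = 2; critical value at α = 0.1 is 4.605.
Since 5.449 > 4.605, we reject the null hypothesis — the data do not fit the 1:2:1 ratio.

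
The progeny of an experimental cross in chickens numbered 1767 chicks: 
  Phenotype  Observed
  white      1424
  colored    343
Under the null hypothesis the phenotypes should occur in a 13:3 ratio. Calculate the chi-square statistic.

Expected counts for N = 1767 under a 13:3 ratio (total parts = 16):
  white: 1767 × 13/16 = 1435.6875
  colored: 1767 × 3/16 = 331.3125
χ² = Σ (O − E)² / E
  white: (1424 − 1435.6875)² / 1435.6875 = 0.0951
  colored: (343 − 331.3125)² / 331.3125 = 0.4123
χ² = 0.0951 + 0.4123 = 0.5074 ≈ 0.507

0.507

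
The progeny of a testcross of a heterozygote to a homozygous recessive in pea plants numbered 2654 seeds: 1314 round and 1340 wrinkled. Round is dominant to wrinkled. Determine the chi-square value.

A testcross of a heterozygote (Aa × aa) gives a 1:1 phenotypic ratio.
Expected counts for N = 2654 under a 1:1 ratio (total parts = 2):
  round: 2654 × 1/2 = 1327
  wrinkled: 2654 × 1/2 = 1327
χ² = Σ (O − E)² / E
  round: (1314 − 1327)² / 1327 = 0.1274
  wrinkled: (1340 − 1327)² / 1327 = 0.1274
χ² = 0.1274 + 0.1274 = 0.2548 ≈ 0.255

0.255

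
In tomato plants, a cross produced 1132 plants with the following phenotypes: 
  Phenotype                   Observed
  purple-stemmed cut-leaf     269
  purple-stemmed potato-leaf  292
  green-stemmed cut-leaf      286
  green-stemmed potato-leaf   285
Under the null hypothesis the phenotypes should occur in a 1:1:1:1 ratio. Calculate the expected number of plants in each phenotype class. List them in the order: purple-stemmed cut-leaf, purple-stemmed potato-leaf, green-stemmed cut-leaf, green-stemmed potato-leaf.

Total ratio parts = 4. Expected numbers out of 1132:
  purple-stemmed cut-leaf: 1132 × 1/4 = 283
  purple-stemmed potato-leaf: 1132 × 1/4 = 283
  green-stemmed cut-leaf: 1132 × 1/4 = 283
  green-stemmed potato-leaf: 1132 × 1/4 = 283

283, 283, 283, 283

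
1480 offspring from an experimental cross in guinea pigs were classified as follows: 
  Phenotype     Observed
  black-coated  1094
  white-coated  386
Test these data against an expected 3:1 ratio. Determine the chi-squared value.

The 3:1 ratio has 4 parts, so with N = 1480 the expected counts are:
  black-coated: 1480 × 3/4 = 1110
  white-coated: 1480 × 1/4 = 370
χ² = Σ (O − E)² / E
  black-coated: (1094 − 1110)² / 1110 = 0.2306
  white-coated: (386 − 370)² / 370 = 0.6919
χ² = 0.2306 + 0.6919 = 0.9225 ≈ 0.923

0.923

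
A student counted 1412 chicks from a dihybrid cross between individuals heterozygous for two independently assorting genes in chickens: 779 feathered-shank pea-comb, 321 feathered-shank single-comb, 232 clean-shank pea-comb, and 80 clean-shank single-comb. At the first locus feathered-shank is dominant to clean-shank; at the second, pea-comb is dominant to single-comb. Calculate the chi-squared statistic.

A dihybrid F₂ with independent assortment and complete dominance at both loci gives a 9:3:3:1 phenotypic ratio.
Total ratio parts = 16. Expected numbers out of 1412:
  feathered-shank pea-comb: 1412 × 9/16 = 794.25
  feathered-shank single-comb: 1412 × 3/16 = 264.75
  clean-shank pea-comb: 1412 × 3/16 = 264.75
  clean-shank single-comb: 1412 × 1/16 = 88.25
χ² = Σ (O − E)² / E
  feathered-shank pea-comb: (779 − 794.25)² / 794.25 = 0.2928
  feathered-shank single-comb: (321 − 264.75)² / 264.75 = 11.9511
  clean-shank pea-comb: (232 − 264.75)² / 264.75 = 4.0512
  clean-shank single-comb: (80 − 88.25)² / 88.25 = 0.7712
χ² = 0.2928 + 11.9511 + 4.0512 + 0.7712 = 17.0663 ≈ 17.066

17.066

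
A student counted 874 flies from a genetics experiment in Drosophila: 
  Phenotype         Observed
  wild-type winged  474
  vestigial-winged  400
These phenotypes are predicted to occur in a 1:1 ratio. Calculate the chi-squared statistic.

The 1:1 ratio has 2 parts, so with N = 874 the expected counts are:
  wild-type winged: 874 × 1/2 = 437
  vestigial-winged: 874 × 1/2 = 437
χ² = Σ (O − E)² / E
  wild-type winged: (474 − 437)² / 437 = 3.1327
  vestigial-winged: (400 − 437)² / 437 = 3.1327
χ² = 3.1327 + 3.1327 = 6.2654 ≈ 6.265

6.265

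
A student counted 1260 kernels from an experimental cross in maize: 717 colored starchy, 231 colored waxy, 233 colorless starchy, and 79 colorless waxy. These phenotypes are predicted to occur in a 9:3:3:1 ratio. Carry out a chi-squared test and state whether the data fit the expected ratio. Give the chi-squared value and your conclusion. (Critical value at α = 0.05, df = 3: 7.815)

Total ratio parts = 16. Expected numbers out of 1260:
  colored starchy: 1260 × 9/16 = 708.75
  colored waxy: 1260 × 3/16 = 236.25
  colorless starchy: 1260 × 3/16 = 236.25
  colorless waxy: 1260 × 1/16 = 78.75
χ² = Σ (O − E)² / E
  colored starchy: (717 − 708.75)² / 708.75 = 0.0960
  colored waxy: (231 − 236.25)² / 236.25 = 0.1167
  colorless starchy: (233 − 236.25)² / 236.25 = 0.0447
  colorless waxy: (79 − 78.75)² / 78.75 = 0.0008
χ² = 0.0960 + 0.1167 + 0.0447 + 0.0008 = 0.2582 ≈ 0.258
Degrees of freedom = 4 − 1 = 3; critical value at α = 0.05 is 7.815.
Since 0.258 < 7.815, we fail to reject the null hypothesis — the data are consistent with the 9:3:3:1 ratio.

0.258; consistent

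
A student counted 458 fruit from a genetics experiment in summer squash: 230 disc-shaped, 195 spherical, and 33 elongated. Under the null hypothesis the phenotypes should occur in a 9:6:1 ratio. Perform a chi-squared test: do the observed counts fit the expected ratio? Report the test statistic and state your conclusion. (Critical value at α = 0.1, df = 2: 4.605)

Total ratio parts = 16. Expected numbers out of 458:
  disc-shaped: 458 × 9/16 = 257.625
  spherical: 458 × 6/16 = 171.75
  elongated: 458 × 1/16 = 28.625
χ² = Σ (O − E)² / E
  disc-shaped: (230 − 257.625)² / 257.625 = 2.9622
  spherical: (195 − 171.75)² / 171.75 = 3.1474
  elongated: (33 − 28.625)² / 28.625 = 0.6687
χ² = 2.9622 + 3.1474 + 0.6687 = 6.7783 ≈ 6.778
Degrees of freedom = 3 − 1 = 2; critical value at α = 0.1 is 4.605.
Since 6.778 > 4.605, we reject the null hypothesis — the data do not fit the 9:6:1 ratio.

6.778; not consistent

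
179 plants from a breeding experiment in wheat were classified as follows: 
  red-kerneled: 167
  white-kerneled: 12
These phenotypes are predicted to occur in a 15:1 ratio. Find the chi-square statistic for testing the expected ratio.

Expected counts for N = 179 under a 15:1 ratio (total parts = 16):
  red-kerneled: 179 × 15/16 = 167.8125
  white-kerneled: 179 × 1/16 = 11.1875
χ² = Σ (O − E)² / E
  red-kerneled: (167 − 167.8125)² / 167.8125 = 0.0039
  white-kerneled: (12 − 11.1875)² / 11.1875 = 0.0590
χ² = 0.0039 + 0.0590 = 0.0629 ≈ 0.063

0.063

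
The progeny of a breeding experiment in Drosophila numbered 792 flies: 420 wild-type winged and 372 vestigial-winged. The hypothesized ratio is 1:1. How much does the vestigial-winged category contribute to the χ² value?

The 1:1 ratio has 2 parts, so with N = 792 the expected counts are:
  wild-type winged: 792 × 1/2 = 396
  vestigial-winged: 792 × 1/2 = 396
Contribution of vestigial-winged: (372 − 396)² / 396 = 1.4545

1.455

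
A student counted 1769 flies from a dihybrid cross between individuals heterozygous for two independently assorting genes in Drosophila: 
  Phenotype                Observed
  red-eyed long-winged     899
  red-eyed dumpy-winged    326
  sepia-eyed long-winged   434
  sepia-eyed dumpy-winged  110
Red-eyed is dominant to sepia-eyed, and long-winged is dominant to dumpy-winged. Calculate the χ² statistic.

A dihybrid F₂ with independent assortment and complete dominance at both loci gives a 9:3:3:1 phenotypic ratio.
Total ratio parts = 16. Expected numbers out of 1769:
  red-eyed long-winged: 1769 × 9/16 = 995.0625
  red-eyed dumpy-winged: 1769 × 3/16 = 331.6875
  sepia-eyed long-winged: 1769 × 3/16 = 331.6875
  sepia-eyed dumpy-winged: 1769 × 1/16 = 110.5625
χ² = Σ (O − E)² / E
  red-eyed long-winged: (899 − 995.0625)² / 995.0625 = 9.2738
  red-eyed dumpy-winged: (326 − 331.6875)² / 331.6875 = 0.0975
  sepia-eyed long-winged: (434 − 331.6875)² / 331.6875 = 31.5594
  sepia-eyed dumpy-winged: (110 − 110.5625)² / 110.5625 = 0.0029
χ² = 9.2738 + 0.0975 + 31.5594 + 0.0029 = 40.9336 ≈ 40.934

40.934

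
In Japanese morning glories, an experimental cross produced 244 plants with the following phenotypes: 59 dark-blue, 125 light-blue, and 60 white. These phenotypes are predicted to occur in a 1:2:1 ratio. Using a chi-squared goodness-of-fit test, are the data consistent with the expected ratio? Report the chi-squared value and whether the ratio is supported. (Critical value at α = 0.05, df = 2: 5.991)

0.156; consistent

Under the 1:2:1 hypothesis (Σ ratio = 4, N = 244):
  dark-blue: 244 × 1/4 = 61
  light-blue: 244 × 2/4 = 122
  white: 244 × 1/4 = 61
χ² = Σ (O − E)² / E
  dark-blue: (59 − 61)² / 61 = 0.0656
  light-blue: (125 − 122)² / 122 = 0.0738
  white: (60 − 61)² / 61 = 0.0164
χ² = 0.0656 + 0.0738 + 0.0164 = 0.1558 ≈ 0.156
Degrees of freedom = 3 − 1 = 2; critical value at α = 0.05 is 5.991.
Since 0.156 < 5.991, we fail to reject the null hypothesis — the data are consistent with the 1:2:1 ratio.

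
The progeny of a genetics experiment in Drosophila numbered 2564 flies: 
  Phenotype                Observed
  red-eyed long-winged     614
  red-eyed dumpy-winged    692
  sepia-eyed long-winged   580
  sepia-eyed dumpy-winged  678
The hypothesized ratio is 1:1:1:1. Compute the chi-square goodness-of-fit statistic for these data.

Under the 1:1:1:1 hypothesis (Σ ratio = 4, N = 2564):
  red-eyed long-winged: 2564 × 1/4 = 641
  red-eyed dumpy-winged: 2564 × 1/4 = 641
  sepia-eyed long-winged: 2564 × 1/4 = 641
  sepia-eyed dumpy-winged: 2564 × 1/4 = 641
χ² = Σ (O − E)² / E
  red-eyed long-winged: (614 − 641)² / 641 = 1.1373
  red-eyed dumpy-winged: (692 − 641)² / 641 = 4.0577
  sepia-eyed long-winged: (580 − 641)² / 641 = 5.8050
  sepia-eyed dumpy-winged: (678 − 641)² / 641 = 2.1357
χ² = 1.1373 + 4.0577 + 5.8050 + 2.1357 = 13.1357 ≈ 13.136

13.136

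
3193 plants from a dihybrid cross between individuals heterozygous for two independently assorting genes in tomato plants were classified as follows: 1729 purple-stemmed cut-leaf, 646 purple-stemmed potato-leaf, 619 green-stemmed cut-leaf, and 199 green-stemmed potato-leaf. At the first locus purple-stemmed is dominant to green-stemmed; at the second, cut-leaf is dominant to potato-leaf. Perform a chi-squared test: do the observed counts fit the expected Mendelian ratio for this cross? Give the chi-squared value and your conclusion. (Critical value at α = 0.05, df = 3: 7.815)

A dihybrid F₂ with independent assortment and complete dominance at both loci gives a 9:3:3:1 phenotypic ratio.
Expected counts for N = 3193 under a 9:3:3:1 ratio (total parts = 16):
  purple-stemmed cut-leaf: 3193 × 9/16 = 1796.0625
  purple-stemmed potato-leaf: 3193 × 3/16 = 598.6875
  green-stemmed cut-leaf: 3193 × 3/16 = 598.6875
  green-stemmed potato-leaf: 3193 × 1/16 = 199.5625
χ² = Σ (O − E)² / E
  purple-stemmed cut-leaf: (1729 − 1796.0625)² / 1796.0625 = 2.5040
  purple-stemmed potato-leaf: (646 − 598.6875)² / 598.6875 = 3.7390
  green-stemmed cut-leaf: (619 − 598.6875)² / 598.6875 = 0.6892
  green-stemmed potato-leaf: (199 − 199.5625)² / 199.5625 = 0.0016
χ² = 2.5040 + 3.7390 + 0.6892 + 0.0016 = 6.9338 ≈ 6.934
Degrees of freedom = 4 − 1 = 3; critical value at α = 0.05 is 7.815.
Since 6.934 < 7.815, we fail to reject the null hypothesis — the data are consistent with the 9:3:3:1 ratio.

6.934; consistent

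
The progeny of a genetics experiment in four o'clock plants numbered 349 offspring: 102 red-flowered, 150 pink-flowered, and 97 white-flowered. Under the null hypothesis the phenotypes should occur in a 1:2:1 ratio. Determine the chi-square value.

7.023

Under the 1:2:1 hypothesis (Σ ratio = 4, N = 349):
  red-flowered: 349 × 1/4 = 87.25
  pink-flowered: 349 × 2/4 = 174.5
  white-flowered: 349 × 1/4 = 87.25
χ² = Σ (O − E)² / E
  red-flowered: (102 − 87.25)² / 87.25 = 2.4936
  pink-flowered: (150 − 174.5)² / 174.5 = 3.4398
  white-flowered: (97 − 87.25)² / 87.25 = 1.0895
χ² = 2.4936 + 3.4398 + 1.0895 = 7.0229 ≈ 7.023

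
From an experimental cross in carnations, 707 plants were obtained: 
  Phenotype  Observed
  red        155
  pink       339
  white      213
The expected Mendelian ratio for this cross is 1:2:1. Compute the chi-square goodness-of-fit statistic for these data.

Under the 1:2:1 hypothesis (Σ ratio = 4, N = 707):
  red: 707 × 1/4 = 176.75
  pink: 707 × 2/4 = 353.5
  white: 707 × 1/4 = 176.75
χ² = Σ (O − E)² / E
  red: (155 − 176.75)² / 176.75 = 2.6764
  pink: (339 − 353.5)² / 353.5 = 0.5948
  white: (213 − 176.75)² / 176.75 = 7.4346
χ² = 2.6764 + 0.5948 + 7.4346 = 10.7058 ≈ 10.706

10.706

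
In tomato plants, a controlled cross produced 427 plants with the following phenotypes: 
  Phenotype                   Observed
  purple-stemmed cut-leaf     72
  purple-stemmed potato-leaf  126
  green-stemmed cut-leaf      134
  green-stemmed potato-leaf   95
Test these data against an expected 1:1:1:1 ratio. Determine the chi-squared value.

Under the 1:1:1:1 hypothesis (Σ ratio = 4, N = 427):
  purple-stemmed cut-leaf: 427 × 1/4 = 106.75
  purple-stemmed potato-leaf: 427 × 1/4 = 106.75
  green-stemmed cut-leaf: 427 × 1/4 = 106.75
  green-stemmed potato-leaf: 427 × 1/4 = 106.75
χ² = Σ (O − E)² / E
  purple-stemmed cut-leaf: (72 − 106.75)² / 106.75 = 11.3121
  purple-stemmed potato-leaf: (126 − 106.75)² / 106.75 = 3.4713
  green-stemmed cut-leaf: (134 − 106.75)² / 106.75 = 6.9561
  green-stemmed potato-leaf: (95 − 106.75)² / 106.75 = 1.2933
χ² = 11.3121 + 3.4713 + 6.9561 + 1.2933 = 23.0328 ≈ 23.033

23.033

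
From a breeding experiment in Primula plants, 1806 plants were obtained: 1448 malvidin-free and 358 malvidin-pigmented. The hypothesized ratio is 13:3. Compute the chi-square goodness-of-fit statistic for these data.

Under the 13:3 hypothesis (Σ ratio = 16, N = 1806):
  malvidin-free: 1806 × 13/16 = 1467.375
  malvidin-pigmented: 1806 × 3/16 = 338.625
χ² = Σ (O − E)² / E
  malvidin-free: (1448 − 1467.375)² / 1467.375 = 0.2558
  malvidin-pigmented: (358 − 338.625)² / 338.625 = 1.1086
χ² = 0.2558 + 1.1086 = 1.3644 ≈ 1.364

1.364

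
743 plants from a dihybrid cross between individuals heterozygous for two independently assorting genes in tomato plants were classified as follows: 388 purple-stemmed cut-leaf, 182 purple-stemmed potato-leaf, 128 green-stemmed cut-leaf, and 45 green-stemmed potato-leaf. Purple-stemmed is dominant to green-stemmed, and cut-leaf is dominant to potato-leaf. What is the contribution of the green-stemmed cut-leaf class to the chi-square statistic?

A dihybrid F₂ with independent assortment and complete dominance at both loci gives a 9:3:3:1 phenotypic ratio.
Expected counts for N = 743 under a 9:3:3:1 ratio (total parts = 16):
  purple-stemmed cut-leaf: 743 × 9/16 = 417.9375
  purple-stemmed potato-leaf: 743 × 3/16 = 139.3125
  green-stemmed cut-leaf: 743 × 3/16 = 139.3125
  green-stemmed potato-leaf: 743 × 1/16 = 46.4375
Contribution of green-stemmed cut-leaf: (128 − 139.3125)² / 139.3125 = 0.9186

0.919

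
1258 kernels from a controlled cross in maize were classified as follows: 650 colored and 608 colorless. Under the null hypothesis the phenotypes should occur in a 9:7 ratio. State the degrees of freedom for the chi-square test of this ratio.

A goodness-of-fit test with 2 phenotype classes has df = 2 − 1 = 1.

1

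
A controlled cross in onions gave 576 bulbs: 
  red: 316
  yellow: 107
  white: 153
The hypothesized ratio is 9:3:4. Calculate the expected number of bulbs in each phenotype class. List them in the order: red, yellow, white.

324, 108, 144

The 9:3:4 ratio has 16 parts, so with N = 576 the expected counts are:
  red: 576 × 9/16 = 324
  yellow: 576 × 3/16 = 108
  white: 576 × 4/16 = 144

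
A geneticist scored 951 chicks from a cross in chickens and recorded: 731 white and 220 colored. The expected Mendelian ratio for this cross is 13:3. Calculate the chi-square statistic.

11.995

Expected counts for N = 951 under a 13:3 ratio (total parts = 16):
  white: 951 × 13/16 = 772.6875
  colored: 951 × 3/16 = 178.3125
χ² = Σ (O − E)² / E
  white: (731 − 772.6875)² / 772.6875 = 2.2491
  colored: (220 − 178.3125)² / 178.3125 = 9.7461
χ² = 2.2491 + 9.7461 = 11.9952 ≈ 11.995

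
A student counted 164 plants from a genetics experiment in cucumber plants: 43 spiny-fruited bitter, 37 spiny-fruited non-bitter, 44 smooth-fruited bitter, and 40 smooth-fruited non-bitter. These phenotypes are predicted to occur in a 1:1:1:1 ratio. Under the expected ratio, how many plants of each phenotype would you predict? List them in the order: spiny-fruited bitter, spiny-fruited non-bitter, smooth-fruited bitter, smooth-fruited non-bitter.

41, 41, 41, 41

Under the 1:1:1:1 hypothesis (Σ ratio = 4, N = 164):
  spiny-fruited bitter: 164 × 1/4 = 41
  spiny-fruited non-bitter: 164 × 1/4 = 41
  smooth-fruited bitter: 164 × 1/4 = 41
  smooth-fruited non-bitter: 164 × 1/4 = 41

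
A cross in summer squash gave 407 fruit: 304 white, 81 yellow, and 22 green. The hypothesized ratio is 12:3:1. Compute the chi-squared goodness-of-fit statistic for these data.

0.758

Under the 12:3:1 hypothesis (Σ ratio = 16, N = 407):
  white: 407 × 12/16 = 305.25
  yellow: 407 × 3/16 = 76.3125
  green: 407 × 1/16 = 25.4375
χ² = Σ (O − E)² / E
  white: (304 − 305.25)² / 305.25 = 0.0051
  yellow: (81 − 76.3125)² / 76.3125 = 0.2879
  green: (22 − 25.4375)² / 25.4375 = 0.4645
χ² = 0.0051 + 0.2879 + 0.4645 = 0.7575 ≈ 0.758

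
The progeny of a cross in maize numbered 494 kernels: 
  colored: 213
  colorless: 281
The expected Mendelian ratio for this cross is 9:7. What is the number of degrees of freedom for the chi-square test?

A goodness-of-fit test with 2 phenotype classes has df = 2 − 1 = 1.

1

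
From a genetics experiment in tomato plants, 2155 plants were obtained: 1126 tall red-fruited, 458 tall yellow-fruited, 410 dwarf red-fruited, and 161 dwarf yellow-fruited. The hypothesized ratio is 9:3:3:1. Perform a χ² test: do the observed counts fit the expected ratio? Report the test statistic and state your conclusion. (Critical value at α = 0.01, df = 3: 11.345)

Expected counts for N = 2155 under a 9:3:3:1 ratio (total parts = 16):
  tall red-fruited: 2155 × 9/16 = 1212.1875
  tall yellow-fruited: 2155 × 3/16 = 404.0625
  dwarf red-fruited: 2155 × 3/16 = 404.0625
  dwarf yellow-fruited: 2155 × 1/16 = 134.6875
χ² = Σ (O − E)² / E
  tall red-fruited: (1126 − 1212.1875)² / 1212.1875 = 6.1280
  tall yellow-fruited: (458 − 404.0625)² / 404.0625 = 7.2000
  dwarf red-fruited: (410 − 404.0625)² / 404.0625 = 0.0872
  dwarf yellow-fruited: (161 − 134.6875)² / 134.6875 = 5.1404
χ² = 6.1280 + 7.2000 + 0.0872 + 5.1404 = 18.5556 ≈ 18.556
Degrees of freedom = 4 − 1 = 3; critical value at α = 0.01 is 11.345.
Since 18.556 > 11.345, we reject the null hypothesis — the data do not fit the 9:3:3:1 ratio.

18.556; not consistent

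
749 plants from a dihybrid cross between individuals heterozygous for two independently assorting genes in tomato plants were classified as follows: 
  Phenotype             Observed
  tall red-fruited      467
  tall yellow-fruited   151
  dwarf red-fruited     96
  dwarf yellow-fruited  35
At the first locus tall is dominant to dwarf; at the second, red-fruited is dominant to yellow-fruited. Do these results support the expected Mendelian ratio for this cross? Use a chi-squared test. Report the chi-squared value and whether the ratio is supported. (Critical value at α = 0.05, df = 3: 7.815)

A dihybrid F₂ with independent assortment and complete dominance at both loci gives a 9:3:3:1 phenotypic ratio.
Expected counts for N = 749 under a 9:3:3:1 ratio (total parts = 16):
  tall red-fruited: 749 × 9/16 = 421.3125
  tall yellow-fruited: 749 × 3/16 = 140.4375
  dwarf red-fruited: 749 × 3/16 = 140.4375
  dwarf yellow-fruited: 749 × 1/16 = 46.8125
χ² = Σ (O − E)² / E
  tall red-fruited: (467 − 421.3125)² / 421.3125 = 4.9544
  tall yellow-fruited: (151 − 140.4375)² / 140.4375 = 0.7944
  dwarf red-fruited: (96 − 140.4375)² / 140.4375 = 14.0610
  dwarf yellow-fruited: (35 − 46.8125)² / 46.8125 = 2.9807
χ² = 4.9544 + 0.7944 + 14.0610 + 2.9807 = 22.7905 ≈ 22.791
Degrees of freedom = 4 − 1 = 3; critical value at α = 0.05 is 7.815.
Since 22.791 > 7.815, we reject the null hypothesis — the data do not fit the 9:3:3:1 ratio.

22.791; not consistent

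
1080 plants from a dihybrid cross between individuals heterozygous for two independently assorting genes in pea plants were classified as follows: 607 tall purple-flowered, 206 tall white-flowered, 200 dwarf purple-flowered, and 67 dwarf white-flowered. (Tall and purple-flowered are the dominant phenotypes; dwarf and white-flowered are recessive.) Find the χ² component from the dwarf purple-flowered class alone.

0.031

A dihybrid F₂ with independent assortment and complete dominance at both loci gives a 9:3:3:1 phenotypic ratio.
Under the 9:3:3:1 hypothesis (Σ ratio = 16, N = 1080):
  tall purple-flowered: 1080 × 9/16 = 607.5
  tall white-flowered: 1080 × 3/16 = 202.5
  dwarf purple-flowered: 1080 × 3/16 = 202.5
  dwarf white-flowered: 1080 × 1/16 = 67.5
Contribution of dwarf purple-flowered: (200 − 202.5)² / 202.5 = 0.0309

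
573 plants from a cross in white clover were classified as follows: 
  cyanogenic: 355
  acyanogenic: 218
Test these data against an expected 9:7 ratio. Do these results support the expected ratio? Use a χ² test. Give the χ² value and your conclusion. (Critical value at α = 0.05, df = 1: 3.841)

7.577; not consistent

Total ratio parts = 16. Expected numbers out of 573:
  cyanogenic: 573 × 9/16 = 322.3125
  acyanogenic: 573 × 7/16 = 250.6875
χ² = Σ (O − E)² / E
  cyanogenic: (355 − 322.3125)² / 322.3125 = 3.3150
  acyanogenic: (218 − 250.6875)² / 250.6875 = 4.2622
χ² = 3.3150 + 4.2622 = 7.5772 ≈ 7.577
Degrees of freedom = 2 − 1 = 1; critical value at α = 0.05 is 3.841.
Since 7.577 > 3.841, we reject the null hypothesis — the data do not fit the 9:7 ratio.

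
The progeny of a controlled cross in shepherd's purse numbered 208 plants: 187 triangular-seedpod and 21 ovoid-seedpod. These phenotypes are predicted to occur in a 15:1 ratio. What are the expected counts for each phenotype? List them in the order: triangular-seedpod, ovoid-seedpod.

Total ratio parts = 16. Expected numbers out of 208:
  triangular-seedpod: 208 × 15/16 = 195
  ovoid-seedpod: 208 × 1/16 = 13

195, 13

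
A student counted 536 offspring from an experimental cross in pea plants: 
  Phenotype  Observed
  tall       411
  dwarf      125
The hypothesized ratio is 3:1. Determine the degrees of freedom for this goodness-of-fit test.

A goodness-of-fit test with 2 phenotype classes has df = 2 − 1 = 1.

1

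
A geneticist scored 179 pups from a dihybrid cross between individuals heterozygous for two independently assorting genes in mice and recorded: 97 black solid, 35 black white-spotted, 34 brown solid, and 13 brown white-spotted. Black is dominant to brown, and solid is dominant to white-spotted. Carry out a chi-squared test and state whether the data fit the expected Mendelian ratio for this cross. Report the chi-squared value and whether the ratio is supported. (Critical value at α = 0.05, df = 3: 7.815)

A dihybrid F₂ with independent assortment and complete dominance at both loci gives a 9:3:3:1 phenotypic ratio.
The 9:3:3:1 ratio has 16 parts, so with N = 179 the expected counts are:
  black solid: 179 × 9/16 = 100.6875
  black white-spotted: 179 × 3/16 = 33.5625
  brown solid: 179 × 3/16 = 33.5625
  brown white-spotted: 179 × 1/16 = 11.1875
χ² = Σ (O − E)² / E
  black solid: (97 − 100.6875)² / 100.6875 = 0.1350
  black white-spotted: (35 − 33.5625)² / 33.5625 = 0.0616
  brown solid: (34 − 33.5625)² / 33.5625 = 0.0057
  brown white-spotted: (13 − 11.1875)² / 11.1875 = 0.2936
χ² = 0.1350 + 0.0616 + 0.0057 + 0.2936 = 0.4959 ≈ 0.496
Degrees of freedom = 4 − 1 = 3; critical value at α = 0.05 is 7.815.
Since 0.496 < 7.815, we fail to reject the null hypothesis — the data are consistent with the 9:3:3:1 ratio.

0.496; consistent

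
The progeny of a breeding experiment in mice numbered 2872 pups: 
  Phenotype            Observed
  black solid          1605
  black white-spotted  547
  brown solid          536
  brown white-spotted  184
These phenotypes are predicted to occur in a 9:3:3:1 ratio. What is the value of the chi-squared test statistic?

0.327

Total ratio parts = 16. Expected numbers out of 2872:
  black solid: 2872 × 9/16 = 1615.5
  black white-spotted: 2872 × 3/16 = 538.5
  brown solid: 2872 × 3/16 = 538.5
  brown white-spotted: 2872 × 1/16 = 179.5
χ² = Σ (O − E)² / E
  black solid: (1605 − 1615.5)² / 1615.5 = 0.0682
  black white-spotted: (547 − 538.5)² / 538.5 = 0.1342
  brown solid: (536 − 538.5)² / 538.5 = 0.0116
  brown white-spotted: (184 − 179.5)² / 179.5 = 0.1128
χ² = 0.0682 + 0.1342 + 0.0116 + 0.1128 = 0.3268 ≈ 0.327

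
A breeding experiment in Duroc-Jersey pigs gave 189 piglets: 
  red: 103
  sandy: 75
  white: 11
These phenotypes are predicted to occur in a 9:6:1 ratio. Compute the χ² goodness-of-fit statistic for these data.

The 9:6:1 ratio has 16 parts, so with N = 189 the expected counts are:
  red: 189 × 9/16 = 106.3125
  sandy: 189 × 6/16 = 70.875
  white: 189 × 1/16 = 11.8125
χ² = Σ (O − E)² / E
  red: (103 − 106.3125)² / 106.3125 = 0.1032
  sandy: (75 − 70.875)² / 70.875 = 0.2401
  white: (11 − 11.8125)² / 11.8125 = 0.0559
χ² = 0.1032 + 0.2401 + 0.0559 = 0.3992 ≈ 0.399

0.399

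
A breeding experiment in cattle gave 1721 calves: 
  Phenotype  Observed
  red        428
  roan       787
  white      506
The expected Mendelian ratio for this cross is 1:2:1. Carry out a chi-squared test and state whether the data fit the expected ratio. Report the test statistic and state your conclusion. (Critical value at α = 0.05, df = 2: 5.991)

Under the 1:2:1 hypothesis (Σ ratio = 4, N = 1721):
  red: 1721 × 1/4 = 430.25
  roan: 1721 × 2/4 = 860.5
  white: 1721 × 1/4 = 430.25
χ² = Σ (O − E)² / E
  red: (428 − 430.25)² / 430.25 = 0.0118
  roan: (787 − 860.5)² / 860.5 = 6.2780
  white: (506 − 430.25)² / 430.25 = 13.3366
χ² = 0.0118 + 6.2780 + 13.3366 = 19.6264 ≈ 19.626
Degrees of freedom = 3 − 1 = 2; critical value at α = 0.05 is 5.991.
Since 19.626 > 5.991, we reject the null hypothesis — the data do not fit the 1:2:1 ratio.

19.626; not consistent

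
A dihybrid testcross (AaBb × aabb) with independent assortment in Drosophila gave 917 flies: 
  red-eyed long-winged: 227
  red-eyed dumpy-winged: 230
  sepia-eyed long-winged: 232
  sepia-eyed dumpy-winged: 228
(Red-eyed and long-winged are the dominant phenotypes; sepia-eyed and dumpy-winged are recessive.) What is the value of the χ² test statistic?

A dihybrid testcross with independent assortment gives a 1:1:1:1 ratio.
Expected counts for N = 917 under a 1:1:1:1 ratio (total parts = 4):
  red-eyed long-winged: 917 × 1/4 = 229.25
  red-eyed dumpy-winged: 917 × 1/4 = 229.25
  sepia-eyed long-winged: 917 × 1/4 = 229.25
  sepia-eyed dumpy-winged: 917 × 1/4 = 229.25
χ² = Σ (O − E)² / E
  red-eyed long-winged: (227 − 229.25)² / 229.25 = 0.0221
  red-eyed dumpy-winged: (230 − 229.25)² / 229.25 = 0.0025
  sepia-eyed long-winged: (232 − 229.25)² / 229.25 = 0.0330
  sepia-eyed dumpy-winged: (228 − 229.25)² / 229.25 = 0.0068
χ² = 0.0221 + 0.0025 + 0.0330 + 0.0068 = 0.0644 ≈ 0.064

0.064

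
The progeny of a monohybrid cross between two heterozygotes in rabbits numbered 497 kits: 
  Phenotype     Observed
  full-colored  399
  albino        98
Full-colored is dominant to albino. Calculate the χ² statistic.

7.394

For a monohybrid cross between heterozygotes with complete dominance, the expected phenotypic ratio is 3:1.
The 3:1 ratio has 4 parts, so with N = 497 the expected counts are:
  full-colored: 497 × 3/4 = 372.75
  albino: 497 × 1/4 = 124.25
χ² = Σ (O − E)² / E
  full-colored: (399 − 372.75)² / 372.75 = 1.8486
  albino: (98 − 124.25)² / 124.25 = 5.5458
χ² = 1.8486 + 5.5458 = 7.3944 ≈ 7.394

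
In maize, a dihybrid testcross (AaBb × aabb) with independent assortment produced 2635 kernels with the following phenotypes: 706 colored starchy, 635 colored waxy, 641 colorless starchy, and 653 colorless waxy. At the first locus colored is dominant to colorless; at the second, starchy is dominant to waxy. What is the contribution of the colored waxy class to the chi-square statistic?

A dihybrid testcross with independent assortment gives a 1:1:1:1 ratio.
Total ratio parts = 4. Expected numbers out of 2635:
  colored starchy: 2635 × 1/4 = 658.75
  colored waxy: 2635 × 1/4 = 658.75
  colorless starchy: 2635 × 1/4 = 658.75
  colorless waxy: 2635 × 1/4 = 658.75
Contribution of colored waxy: (635 − 658.75)² / 658.75 = 0.8563

0.856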